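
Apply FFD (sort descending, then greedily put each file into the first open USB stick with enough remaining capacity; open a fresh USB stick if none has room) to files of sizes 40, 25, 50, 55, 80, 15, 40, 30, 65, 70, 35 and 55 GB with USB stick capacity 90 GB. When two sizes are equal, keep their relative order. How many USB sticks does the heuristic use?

Sorted descending: 80, 70, 65, 55, 55, 50, 40, 40, 35, 30, 25, 15.
  80 → USB stick 1 (new)  [load 80/90]
  70 → USB stick 2 (new)  [load 70/90]
  65 → USB stick 3 (new)  [load 65/90]
  55 → USB stick 4 (new)  [load 55/90]
  55 → USB stick 5 (new)  [load 55/90]
  50 → USB stick 6 (new)  [load 50/90]
  40 → USB stick 6  [load 90/90]
  40 → USB stick 7 (new)  [load 40/90]
  35 → USB stick 4  [load 90/90]
  30 → USB stick 5  [load 85/90]
  25 → USB stick 3  [load 90/90]
  15 → USB stick 2  [load 85/90]
7 USB sticks opened.

7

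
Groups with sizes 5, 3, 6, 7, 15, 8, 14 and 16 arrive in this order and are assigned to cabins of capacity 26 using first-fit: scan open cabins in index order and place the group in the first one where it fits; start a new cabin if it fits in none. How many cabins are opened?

4

  5 → cabin 1 (new)  [load 5/26]
  3 → cabin 1  [load 8/26]
  6 → cabin 1  [load 14/26]
  7 → cabin 1  [load 21/26]
  15 → cabin 2 (new)  [load 15/26]
  8 → cabin 2  [load 23/26]
  14 → cabin 3 (new)  [load 14/26]
  16 → cabin 4 (new)  [load 16/26]
4 cabins opened.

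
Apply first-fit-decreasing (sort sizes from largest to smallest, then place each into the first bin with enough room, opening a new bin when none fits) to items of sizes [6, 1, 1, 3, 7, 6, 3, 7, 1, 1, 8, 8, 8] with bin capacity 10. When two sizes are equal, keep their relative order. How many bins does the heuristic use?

7

Sorted descending: 8, 8, 8, 7, 7, 6, 6, 3, 3, 1, 1, 1, 1.
  8 → bin 1 (new)  [load 8/10]
  8 → bin 2 (new)  [load 8/10]
  8 → bin 3 (new)  [load 8/10]
  7 → bin 4 (new)  [load 7/10]
  7 → bin 5 (new)  [load 7/10]
  6 → bin 6 (new)  [load 6/10]
  6 → bin 7 (new)  [load 6/10]
  3 → bin 4  [load 10/10]
  3 → bin 5  [load 10/10]
  1 → bin 1  [load 9/10]
  1 → bin 1  [load 10/10]
  1 → bin 2  [load 9/10]
  1 → bin 2  [load 10/10]
7 bins opened.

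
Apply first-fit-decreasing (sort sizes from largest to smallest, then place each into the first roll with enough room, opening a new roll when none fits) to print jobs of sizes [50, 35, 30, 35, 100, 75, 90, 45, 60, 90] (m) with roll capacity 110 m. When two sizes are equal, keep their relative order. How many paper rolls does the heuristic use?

6

Sorted descending: 100, 90, 90, 75, 60, 50, 45, 35, 35, 30.
  100 → roll 1 (new)  [load 100/110]
  90 → roll 2 (new)  [load 90/110]
  90 → roll 3 (new)  [load 90/110]
  75 → roll 4 (new)  [load 75/110]
  60 → roll 5 (new)  [load 60/110]
  50 → roll 5  [load 110/110]
  45 → roll 6 (new)  [load 45/110]
  35 → roll 4  [load 110/110]
  35 → roll 6  [load 80/110]
  30 → roll 6  [load 110/110]
6 paper rolls opened.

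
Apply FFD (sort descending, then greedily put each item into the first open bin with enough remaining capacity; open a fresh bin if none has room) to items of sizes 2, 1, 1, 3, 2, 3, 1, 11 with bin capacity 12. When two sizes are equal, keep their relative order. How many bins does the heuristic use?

Sorted descending: 11, 3, 3, 2, 2, 1, 1, 1.
  11 → bin 1 (new)  [load 11/12]
  3 → bin 2 (new)  [load 3/12]
  3 → bin 2  [load 6/12]
  2 → bin 2  [load 8/12]
  2 → bin 2  [load 10/12]
  1 → bin 1  [load 12/12]
  1 → bin 2  [load 11/12]
  1 → bin 2  [load 12/12]
2 bins opened.

2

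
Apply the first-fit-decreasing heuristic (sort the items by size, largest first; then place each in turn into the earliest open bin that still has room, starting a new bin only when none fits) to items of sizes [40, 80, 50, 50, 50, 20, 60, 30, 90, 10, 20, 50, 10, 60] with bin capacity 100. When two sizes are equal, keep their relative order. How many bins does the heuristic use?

Sorted descending: 90, 80, 60, 60, 50, 50, 50, 50, 40, 30, 20, 20, 10, 10.
  90 → bin 1 (new)  [load 90/100]
  80 → bin 2 (new)  [load 80/100]
  60 → bin 3 (new)  [load 60/100]
  60 → bin 4 (new)  [load 60/100]
  50 → bin 5 (new)  [load 50/100]
  50 → bin 5  [load 100/100]
  50 → bin 6 (new)  [load 50/100]
  50 → bin 6  [load 100/100]
  40 → bin 3  [load 100/100]
  30 → bin 4  [load 90/100]
  20 → bin 2  [load 100/100]
  20 → bin 7 (new)  [load 20/100]
  10 → bin 1  [load 100/100]
  10 → bin 4  [load 100/100]
7 bins opened.

7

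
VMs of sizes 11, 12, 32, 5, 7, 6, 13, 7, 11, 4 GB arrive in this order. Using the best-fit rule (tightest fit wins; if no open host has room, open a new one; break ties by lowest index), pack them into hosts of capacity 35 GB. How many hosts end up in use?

  11 → host 1 (new)  [load 11/35]
  12 → host 1  [load 23/35]
  32 → host 2 (new)  [load 32/35]
  5 → host 1  [load 28/35]
  7 → host 1  [load 35/35]
  6 → host 3 (new)  [load 6/35]
  13 → host 3  [load 19/35]
  7 → host 3  [load 26/35]
  11 → host 4 (new)  [load 11/35]
  4 → host 3  [load 30/35]
4 hosts opened.

4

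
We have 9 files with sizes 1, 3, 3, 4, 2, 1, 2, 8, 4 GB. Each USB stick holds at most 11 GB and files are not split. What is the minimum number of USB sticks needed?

Total = 8 + 4 + 4 + 3 + 3 + 2 + 2 + 1 + 1 = 28 GB.
Lower bound: ⌈28/11⌉ = 3 USB sticks.
A packing using 3 USB sticks:
  USB stick 1: 8 + 3 = 11
  USB stick 2: 4 + 4 + 3 = 11
  USB stick 3: 2 + 2 + 1 + 1 = 6
This matches the lower bound, so 3 is optimal.

3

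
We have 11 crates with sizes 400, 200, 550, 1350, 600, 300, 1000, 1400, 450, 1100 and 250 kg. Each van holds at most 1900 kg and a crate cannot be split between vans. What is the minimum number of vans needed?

5

Total = 1400 + 1350 + 1100 + 1000 + 600 + 550 + 450 + 400 + 300 + 250 + 200 = 7600 kg.
Lower bound: ⌈7600/1900⌉ = 4 vans.
A packing using 5 vans:
  van 1: 1400 + 450 = 1850
  van 2: 1350 + 550 = 1900
  van 3: 1100 + 600 + 200 = 1900
  van 4: 1000 + 400 + 300 = 1700
  van 5: 250 = 250
No arrangement into 4 vans stays within capacity, so 5 is optimal.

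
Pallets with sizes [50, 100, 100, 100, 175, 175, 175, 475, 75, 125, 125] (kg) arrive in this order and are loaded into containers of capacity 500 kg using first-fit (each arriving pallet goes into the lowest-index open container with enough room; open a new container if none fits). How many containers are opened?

4

  50 → container 1 (new)  [load 50/500]
  100 → container 1  [load 150/500]
  100 → container 1  [load 250/500]
  100 → container 1  [load 350/500]
  175 → container 2 (new)  [load 175/500]
  175 → container 2  [load 350/500]
  175 → container 3 (new)  [load 175/500]
  475 → container 4 (new)  [load 475/500]
  75 → container 1  [load 425/500]
  125 → container 2  [load 475/500]
  125 → container 3  [load 300/500]
4 containers opened.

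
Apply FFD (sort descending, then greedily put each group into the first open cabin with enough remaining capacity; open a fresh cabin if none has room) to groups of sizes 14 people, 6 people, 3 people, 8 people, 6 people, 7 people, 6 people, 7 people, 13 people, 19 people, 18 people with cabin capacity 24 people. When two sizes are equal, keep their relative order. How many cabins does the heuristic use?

Sorted descending: 19, 18, 14, 13, 8, 7, 7, 6, 6, 6, 3.
  19 → cabin 1 (new)  [load 19/24]
  18 → cabin 2 (new)  [load 18/24]
  14 → cabin 3 (new)  [load 14/24]
  13 → cabin 4 (new)  [load 13/24]
  8 → cabin 3  [load 22/24]
  7 → cabin 4  [load 20/24]
  7 → cabin 5 (new)  [load 7/24]
  6 → cabin 2  [load 24/24]
  6 → cabin 5  [load 13/24]
  6 → cabin 5  [load 19/24]
  3 → cabin 1  [load 22/24]
5 cabins opened.

5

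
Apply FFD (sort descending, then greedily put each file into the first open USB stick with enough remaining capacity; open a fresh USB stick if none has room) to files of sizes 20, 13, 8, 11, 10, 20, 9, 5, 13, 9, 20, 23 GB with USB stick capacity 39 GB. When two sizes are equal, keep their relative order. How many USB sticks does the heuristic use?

Sorted descending: 23, 20, 20, 20, 13, 13, 11, 10, 9, 9, 8, 5.
  23 → USB stick 1 (new)  [load 23/39]
  20 → USB stick 2 (new)  [load 20/39]
  20 → USB stick 3 (new)  [load 20/39]
  20 → USB stick 4 (new)  [load 20/39]
  13 → USB stick 1  [load 36/39]
  13 → USB stick 2  [load 33/39]
  11 → USB stick 3  [load 31/39]
  10 → USB stick 4  [load 30/39]
  9 → USB stick 4  [load 39/39]
  9 → USB stick 5 (new)  [load 9/39]
  8 → USB stick 3  [load 39/39]
  5 → USB stick 2  [load 38/39]
5 USB sticks opened.

5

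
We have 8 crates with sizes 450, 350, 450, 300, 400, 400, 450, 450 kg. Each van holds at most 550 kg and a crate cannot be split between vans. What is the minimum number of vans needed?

Total = 450 + 450 + 450 + 450 + 400 + 400 + 350 + 300 = 3250 kg.
Lower bound: ⌈3250/550⌉ = 6 vans.
Also, 8 crates each exceed 275 kg, and no two of those can share a van, so at least 8 vans are needed.
A packing using 8 vans:
  van 1: 450 = 450
  van 2: 450 = 450
  van 3: 450 = 450
  van 4: 450 = 450
  van 5: 400 = 400
  van 6: 400 = 400
  van 7: 350 = 350
  van 8: 300 = 300
This matches the lower bound, so 8 is optimal.

8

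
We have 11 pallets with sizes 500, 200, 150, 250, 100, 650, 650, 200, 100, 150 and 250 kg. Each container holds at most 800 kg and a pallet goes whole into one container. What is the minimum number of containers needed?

4

Total = 650 + 650 + 500 + 250 + 250 + 200 + 200 + 150 + 150 + 100 + 100 = 3200 kg.
Lower bound: ⌈3200/800⌉ = 4 containers.
A packing using 4 containers:
  container 1: 650 + 150 = 800
  container 2: 650 + 150 = 800
  container 3: 500 + 200 + 100 = 800
  container 4: 250 + 250 + 200 + 100 = 800
This matches the lower bound, so 4 is optimal.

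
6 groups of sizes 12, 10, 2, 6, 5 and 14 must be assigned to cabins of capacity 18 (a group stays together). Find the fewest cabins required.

3

Total = 14 + 12 + 10 + 6 + 5 + 2 = 49.
Lower bound: ⌈49/18⌉ = 3 cabins.
A packing using 3 cabins:
  cabin 1: 14 + 2 = 16
  cabin 2: 12 + 6 = 18
  cabin 3: 10 + 5 = 15
This matches the lower bound, so 3 is optimal.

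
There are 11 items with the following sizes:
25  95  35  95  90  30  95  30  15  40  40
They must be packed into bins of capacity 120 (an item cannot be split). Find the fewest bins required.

6

Total = 95 + 95 + 95 + 90 + 40 + 40 + 35 + 30 + 30 + 25 + 15 = 590.
Lower bound: ⌈590/120⌉ = 5 bins.
A packing using 6 bins:
  bin 1: 95 + 25 = 120
  bin 2: 95 + 15 = 110
  bin 3: 95 = 95
  bin 4: 90 + 30 = 120
  bin 5: 40 + 40 + 35 = 115
  bin 6: 30 = 30
No arrangement into 5 bins stays within capacity, so 6 is optimal.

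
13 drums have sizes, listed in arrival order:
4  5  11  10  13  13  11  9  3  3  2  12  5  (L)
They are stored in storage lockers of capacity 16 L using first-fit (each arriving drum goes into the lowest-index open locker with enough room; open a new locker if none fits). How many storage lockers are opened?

  4 → locker 1 (new)  [load 4/16]
  5 → locker 1  [load 9/16]
  11 → locker 2 (new)  [load 11/16]
  10 → locker 3 (new)  [load 10/16]
  13 → locker 4 (new)  [load 13/16]
  13 → locker 5 (new)  [load 13/16]
  11 → locker 6 (new)  [load 11/16]
  9 → locker 7 (new)  [load 9/16]
  3 → locker 1  [load 12/16]
  3 → locker 1  [load 15/16]
  2 → locker 2  [load 13/16]
  12 → locker 8 (new)  [load 12/16]
  5 → locker 3  [load 15/16]
8 storage lockers opened.

8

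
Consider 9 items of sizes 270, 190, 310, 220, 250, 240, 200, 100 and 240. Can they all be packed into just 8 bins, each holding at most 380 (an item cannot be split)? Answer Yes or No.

A valid assignment using 8 bins:
  bin 1: 310 = 310
  bin 2: 270 + 100 = 370
  bin 3: 250 = 250
  bin 4: 240 = 240
  bin 5: 240 = 240
  bin 6: 220 = 220
  bin 7: 200 = 200
  bin 8: 190 = 190
Every load is within 380, so 8 bins suffice.

Yes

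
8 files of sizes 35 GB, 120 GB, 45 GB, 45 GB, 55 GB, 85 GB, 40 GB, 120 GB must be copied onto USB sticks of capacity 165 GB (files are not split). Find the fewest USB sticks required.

4

Total = 120 + 120 + 85 + 55 + 45 + 45 + 40 + 35 = 545 GB.
Lower bound: ⌈545/165⌉ = 4 USB sticks.
A packing using 4 USB sticks:
  USB stick 1: 120 + 45 = 165
  USB stick 2: 120 + 45 = 165
  USB stick 3: 85 + 55 = 140
  USB stick 4: 40 + 35 = 75
This matches the lower bound, so 4 is optimal.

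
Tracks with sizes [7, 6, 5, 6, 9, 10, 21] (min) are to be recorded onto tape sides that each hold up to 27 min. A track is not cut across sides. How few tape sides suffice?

3

Total = 21 + 10 + 9 + 7 + 6 + 6 + 5 = 64 min.
Lower bound: ⌈64/27⌉ = 3 tape sides.
A packing using 3 tape sides:
  side 1: 21 + 6 = 27
  side 2: 10 + 9 + 7 = 26
  side 3: 6 + 5 = 11
This matches the lower bound, so 3 is optimal.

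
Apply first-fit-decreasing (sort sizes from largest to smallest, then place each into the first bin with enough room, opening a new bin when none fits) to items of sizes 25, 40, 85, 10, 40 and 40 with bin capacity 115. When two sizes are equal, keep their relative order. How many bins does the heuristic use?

3

Sorted descending: 85, 40, 40, 40, 25, 10.
  85 → bin 1 (new)  [load 85/115]
  40 → bin 2 (new)  [load 40/115]
  40 → bin 2  [load 80/115]
  40 → bin 3 (new)  [load 40/115]
  25 → bin 1  [load 110/115]
  10 → bin 2  [load 90/115]
3 bins opened.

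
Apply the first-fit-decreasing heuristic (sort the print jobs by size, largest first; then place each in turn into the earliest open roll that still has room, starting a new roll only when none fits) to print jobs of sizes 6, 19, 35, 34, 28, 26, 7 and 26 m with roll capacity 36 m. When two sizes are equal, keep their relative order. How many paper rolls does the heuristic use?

6

Sorted descending: 35, 34, 28, 26, 26, 19, 7, 6.
  35 → roll 1 (new)  [load 35/36]
  34 → roll 2 (new)  [load 34/36]
  28 → roll 3 (new)  [load 28/36]
  26 → roll 4 (new)  [load 26/36]
  26 → roll 5 (new)  [load 26/36]
  19 → roll 6 (new)  [load 19/36]
  7 → roll 3  [load 35/36]
  6 → roll 4  [load 32/36]
6 paper rolls opened.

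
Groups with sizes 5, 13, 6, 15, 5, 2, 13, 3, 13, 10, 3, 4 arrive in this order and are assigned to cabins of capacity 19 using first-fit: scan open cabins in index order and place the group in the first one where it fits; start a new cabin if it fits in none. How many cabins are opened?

6

  5 → cabin 1 (new)  [load 5/19]
  13 → cabin 1  [load 18/19]
  6 → cabin 2 (new)  [load 6/19]
  15 → cabin 3 (new)  [load 15/19]
  5 → cabin 2  [load 11/19]
  2 → cabin 2  [load 13/19]
  13 → cabin 4 (new)  [load 13/19]
  3 → cabin 2  [load 16/19]
  13 → cabin 5 (new)  [load 13/19]
  10 → cabin 6 (new)  [load 10/19]
  3 → cabin 2  [load 19/19]
  4 → cabin 3  [load 19/19]
6 cabins opened.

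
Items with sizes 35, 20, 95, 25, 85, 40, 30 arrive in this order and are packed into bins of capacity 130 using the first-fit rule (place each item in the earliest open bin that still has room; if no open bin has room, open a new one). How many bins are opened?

  35 → bin 1 (new)  [load 35/130]
  20 → bin 1  [load 55/130]
  95 → bin 2 (new)  [load 95/130]
  25 → bin 1  [load 80/130]
  85 → bin 3 (new)  [load 85/130]
  40 → bin 1  [load 120/130]
  30 → bin 2  [load 125/130]
3 bins opened.

3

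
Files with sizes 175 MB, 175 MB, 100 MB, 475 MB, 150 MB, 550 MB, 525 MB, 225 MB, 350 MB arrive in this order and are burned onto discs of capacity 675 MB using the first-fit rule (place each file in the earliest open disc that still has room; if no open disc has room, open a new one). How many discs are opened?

5

  175 → disc 1 (new)  [load 175/675]
  175 → disc 1  [load 350/675]
  100 → disc 1  [load 450/675]
  475 → disc 2 (new)  [load 475/675]
  150 → disc 1  [load 600/675]
  550 → disc 3 (new)  [load 550/675]
  525 → disc 4 (new)  [load 525/675]
  225 → disc 5 (new)  [load 225/675]
  350 → disc 5  [load 575/675]
5 discs opened.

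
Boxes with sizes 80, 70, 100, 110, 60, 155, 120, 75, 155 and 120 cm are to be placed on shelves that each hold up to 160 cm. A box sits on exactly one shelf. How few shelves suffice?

8

Total = 155 + 155 + 120 + 120 + 110 + 100 + 80 + 75 + 70 + 60 = 1045 cm.
Lower bound: ⌈1045/160⌉ = 7 shelves.
A packing using 8 shelves:
  shelf 1: 155 = 155
  shelf 2: 155 = 155
  shelf 3: 120 = 120
  shelf 4: 120 = 120
  shelf 5: 110 = 110
  shelf 6: 100 + 60 = 160
  shelf 7: 80 + 75 = 155
  shelf 8: 70 = 70
No arrangement into 7 shelves stays within capacity, so 8 is optimal.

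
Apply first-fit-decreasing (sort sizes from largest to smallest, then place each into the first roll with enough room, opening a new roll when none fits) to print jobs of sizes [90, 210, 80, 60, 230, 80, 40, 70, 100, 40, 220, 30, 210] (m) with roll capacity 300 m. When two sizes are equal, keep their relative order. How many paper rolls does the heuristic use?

5

Sorted descending: 230, 220, 210, 210, 100, 90, 80, 80, 70, 60, 40, 40, 30.
  230 → roll 1 (new)  [load 230/300]
  220 → roll 2 (new)  [load 220/300]
  210 → roll 3 (new)  [load 210/300]
  210 → roll 4 (new)  [load 210/300]
  100 → roll 5 (new)  [load 100/300]
  90 → roll 3  [load 300/300]
  80 → roll 2  [load 300/300]
  80 → roll 4  [load 290/300]
  70 → roll 1  [load 300/300]
  60 → roll 5  [load 160/300]
  40 → roll 5  [load 200/300]
  40 → roll 5  [load 240/300]
  30 → roll 5  [load 270/300]
5 paper rolls opened.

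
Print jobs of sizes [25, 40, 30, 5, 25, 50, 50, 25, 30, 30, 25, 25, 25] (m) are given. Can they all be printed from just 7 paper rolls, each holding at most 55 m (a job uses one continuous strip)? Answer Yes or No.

No

Total = 385 m; ⌈385/55⌉ = 7.
The bound of 7 does not rule out 7, but exhaustive search shows no assignment into 7 paper rolls of capacity 55 m exists — the minimum is 8.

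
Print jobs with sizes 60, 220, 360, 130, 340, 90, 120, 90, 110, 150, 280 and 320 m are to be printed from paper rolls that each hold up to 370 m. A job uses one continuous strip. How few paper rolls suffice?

Total = 360 + 340 + 320 + 280 + 220 + 150 + 130 + 120 + 110 + 90 + 90 + 60 = 2270 m.
Lower bound: ⌈2270/370⌉ = 7 paper rolls.
A packing using 7 paper rolls:
  roll 1: 360 = 360
  roll 2: 340 = 340
  roll 3: 320 = 320
  roll 4: 280 + 90 = 370
  roll 5: 220 + 150 = 370
  roll 6: 130 + 120 + 110 = 360
  roll 7: 90 + 60 = 150
This matches the lower bound, so 7 is optimal.

7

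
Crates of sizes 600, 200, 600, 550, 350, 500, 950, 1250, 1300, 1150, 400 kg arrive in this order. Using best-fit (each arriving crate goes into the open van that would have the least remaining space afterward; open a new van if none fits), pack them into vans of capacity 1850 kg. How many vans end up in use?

  600 → van 1 (new)  [load 600/1850]
  200 → van 1  [load 800/1850]
  600 → van 1  [load 1400/1850]
  550 → van 2 (new)  [load 550/1850]
  350 → van 1  [load 1750/1850]
  500 → van 2  [load 1050/1850]
  950 → van 3 (new)  [load 950/1850]
  1250 → van 4 (new)  [load 1250/1850]
  1300 → van 5 (new)  [load 1300/1850]
  1150 → van 6 (new)  [load 1150/1850]
  400 → van 5  [load 1700/1850]
6 vans opened.

6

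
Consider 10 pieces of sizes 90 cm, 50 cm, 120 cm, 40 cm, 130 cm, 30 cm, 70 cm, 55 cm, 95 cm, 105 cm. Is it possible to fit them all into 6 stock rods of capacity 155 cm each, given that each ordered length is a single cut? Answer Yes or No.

Yes

A valid assignment using 6 stock rods:
  stock rod 1: 130 = 130
  stock rod 2: 120 + 30 = 150
  stock rod 3: 105 + 50 = 155
  stock rod 4: 95 + 55 = 150
  stock rod 5: 90 + 40 = 130
  stock rod 6: 70 = 70
Every load is within 155 cm, so 6 stock rods suffice.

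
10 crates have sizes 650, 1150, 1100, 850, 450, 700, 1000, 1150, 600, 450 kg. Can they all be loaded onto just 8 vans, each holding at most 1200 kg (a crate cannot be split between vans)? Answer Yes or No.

A valid assignment using 8 vans:
  van 1: 1150 = 1150
  van 2: 1150 = 1150
  van 3: 1100 = 1100
  van 4: 1000 = 1000
  van 5: 850 = 850
  van 6: 700 + 450 = 1150
  van 7: 650 + 450 = 1100
  van 8: 600 = 600
Every load is within 1200 kg, so 8 vans suffice.

Yes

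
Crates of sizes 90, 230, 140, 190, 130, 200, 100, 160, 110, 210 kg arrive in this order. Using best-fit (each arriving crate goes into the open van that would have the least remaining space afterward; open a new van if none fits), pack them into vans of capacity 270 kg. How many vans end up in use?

  90 → van 1 (new)  [load 90/270]
  230 → van 2 (new)  [load 230/270]
  140 → van 1  [load 230/270]
  190 → van 3 (new)  [load 190/270]
  130 → van 4 (new)  [load 130/270]
  200 → van 5 (new)  [load 200/270]
  100 → van 4  [load 230/270]
  160 → van 6 (new)  [load 160/270]
  110 → van 6  [load 270/270]
  210 → van 7 (new)  [load 210/270]
7 vans opened.

7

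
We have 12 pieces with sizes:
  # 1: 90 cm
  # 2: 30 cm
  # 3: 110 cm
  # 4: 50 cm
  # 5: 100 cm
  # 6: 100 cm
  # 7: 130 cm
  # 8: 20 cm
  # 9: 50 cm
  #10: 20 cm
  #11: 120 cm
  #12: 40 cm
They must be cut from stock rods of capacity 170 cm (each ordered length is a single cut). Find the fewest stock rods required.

6

Total = 130 + 120 + 110 + 100 + 100 + 90 + 50 + 50 + 40 + 30 + 20 + 20 = 860 cm.
Lower bound: ⌈860/170⌉ = 6 stock rods.
A packing using 6 stock rods:
  stock rod 1: 130 + 40 = 170
  stock rod 2: 120 + 50 = 170
  stock rod 3: 110 + 50 = 160
  stock rod 4: 100 + 30 + 20 + 20 = 170
  stock rod 5: 100 = 100
  stock rod 6: 90 = 90
This matches the lower bound, so 6 is optimal.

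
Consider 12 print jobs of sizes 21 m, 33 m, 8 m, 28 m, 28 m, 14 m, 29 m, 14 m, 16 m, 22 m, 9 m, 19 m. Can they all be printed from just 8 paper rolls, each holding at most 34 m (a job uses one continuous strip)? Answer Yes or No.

Yes

A valid assignment using 8 paper rolls:
  roll 1: 33 = 33
  roll 2: 29 = 29
  roll 3: 28 = 28
  roll 4: 28 = 28
  roll 5: 22 + 9 = 31
  roll 6: 21 + 8 = 29
  roll 7: 19 + 14 = 33
  roll 8: 16 + 14 = 30
Every load is within 34 m, so 8 paper rolls suffice.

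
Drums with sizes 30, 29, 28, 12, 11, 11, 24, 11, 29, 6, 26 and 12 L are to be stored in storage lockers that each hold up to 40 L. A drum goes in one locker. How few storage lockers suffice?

6

Total = 30 + 29 + 29 + 28 + 26 + 24 + 12 + 12 + 11 + 11 + 11 + 6 = 229 L.
Lower bound: ⌈229/40⌉ = 6 storage lockers.
A packing using 6 storage lockers:
  locker 1: 30 + 6 = 36
  locker 2: 29 + 11 = 40
  locker 3: 29 + 11 = 40
  locker 4: 28 + 12 = 40
  locker 5: 26 + 12 = 38
  locker 6: 24 + 11 = 35
This matches the lower bound, so 6 is optimal.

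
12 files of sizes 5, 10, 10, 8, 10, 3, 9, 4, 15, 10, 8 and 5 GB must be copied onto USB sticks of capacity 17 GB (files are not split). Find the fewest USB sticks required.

Total = 15 + 10 + 10 + 10 + 10 + 9 + 8 + 8 + 5 + 5 + 4 + 3 = 97 GB.
Lower bound: ⌈97/17⌉ = 6 USB sticks.
A packing using 7 USB sticks:
  USB stick 1: 15 = 15
  USB stick 2: 10 + 5 = 15
  USB stick 3: 10 + 5 = 15
  USB stick 4: 10 + 4 + 3 = 17
  USB stick 5: 10 = 10
  USB stick 6: 9 + 8 = 17
  USB stick 7: 8 = 8
No arrangement into 6 USB sticks stays within capacity, so 7 is optimal.

7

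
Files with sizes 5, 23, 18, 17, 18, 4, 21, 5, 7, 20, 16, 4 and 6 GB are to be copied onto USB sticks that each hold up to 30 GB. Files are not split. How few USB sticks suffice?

Total = 23 + 21 + 20 + 18 + 18 + 17 + 16 + 7 + 6 + 5 + 5 + 4 + 4 = 164 GB.
Lower bound: ⌈164/30⌉ = 6 USB sticks.
Also, 7 files each exceed 15 GB, and no two of those can share a USB stick, so at least 7 USB sticks are needed.
A packing using 7 USB sticks:
  USB stick 1: 23 + 7 = 30
  USB stick 2: 21 + 6 = 27
  USB stick 3: 20 + 5 + 5 = 30
  USB stick 4: 18 + 4 + 4 = 26
  USB stick 5: 18 = 18
  USB stick 6: 17 = 17
  USB stick 7: 16 = 16
This matches the lower bound, so 7 is optimal.

7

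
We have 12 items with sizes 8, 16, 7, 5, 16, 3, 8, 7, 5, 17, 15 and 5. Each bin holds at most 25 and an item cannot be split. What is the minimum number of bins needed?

Total = 17 + 16 + 16 + 15 + 8 + 8 + 7 + 7 + 5 + 5 + 5 + 3 = 112.
Lower bound: ⌈112/25⌉ = 5 bins.
A packing using 5 bins:
  bin 1: 17 + 8 = 25
  bin 2: 16 + 8 = 24
  bin 3: 16 + 7 = 23
  bin 4: 15 + 7 + 3 = 25
  bin 5: 5 + 5 + 5 = 15
This matches the lower bound, so 5 is optimal.

5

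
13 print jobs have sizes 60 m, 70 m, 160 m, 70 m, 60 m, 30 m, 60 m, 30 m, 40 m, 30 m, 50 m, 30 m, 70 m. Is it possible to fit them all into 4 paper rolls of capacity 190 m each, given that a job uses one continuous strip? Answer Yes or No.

A valid assignment using 4 paper rolls:
  roll 1: 160 + 30 = 190
  roll 2: 70 + 70 + 50 = 190
  roll 3: 70 + 60 + 60 = 190
  roll 4: 60 + 40 + 30 + 30 + 30 = 190
Every load is within 190 m, so 4 paper rolls suffice.

Yes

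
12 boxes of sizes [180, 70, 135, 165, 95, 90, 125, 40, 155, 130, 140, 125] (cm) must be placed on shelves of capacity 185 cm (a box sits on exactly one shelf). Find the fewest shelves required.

Total = 180 + 165 + 155 + 140 + 135 + 130 + 125 + 125 + 95 + 90 + 70 + 40 = 1450 cm.
Lower bound: ⌈1450/185⌉ = 8 shelves.
Also, 9 boxes each exceed 185/2 cm, and no two of those can share a shelf, so at least 9 shelves are needed.
A packing using 10 shelves:
  shelf 1: 180 = 180
  shelf 2: 165 = 165
  shelf 3: 155 = 155
  shelf 4: 140 + 40 = 180
  shelf 5: 135 = 135
  shelf 6: 130 = 130
  shelf 7: 125 = 125
  shelf 8: 125 = 125
  shelf 9: 95 + 90 = 185
  shelf 10: 70 = 70
No arrangement into 9 shelves stays within capacity, so 10 is optimal.

10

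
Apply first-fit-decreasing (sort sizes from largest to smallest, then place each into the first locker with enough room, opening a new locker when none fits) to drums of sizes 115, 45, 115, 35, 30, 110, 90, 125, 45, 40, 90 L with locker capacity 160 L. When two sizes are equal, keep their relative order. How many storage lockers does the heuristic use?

6

Sorted descending: 125, 115, 115, 110, 90, 90, 45, 45, 40, 35, 30.
  125 → locker 1 (new)  [load 125/160]
  115 → locker 2 (new)  [load 115/160]
  115 → locker 3 (new)  [load 115/160]
  110 → locker 4 (new)  [load 110/160]
  90 → locker 5 (new)  [load 90/160]
  90 → locker 6 (new)  [load 90/160]
  45 → locker 2  [load 160/160]
  45 → locker 3  [load 160/160]
  40 → locker 4  [load 150/160]
  35 → locker 1  [load 160/160]
  30 → locker 5  [load 120/160]
6 storage lockers opened.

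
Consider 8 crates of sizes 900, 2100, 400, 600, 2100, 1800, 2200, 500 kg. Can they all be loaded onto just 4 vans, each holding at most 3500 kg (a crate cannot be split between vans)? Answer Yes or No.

Yes

A valid assignment using 4 vans:
  van 1: 2200 + 900 + 400 = 3500
  van 2: 2100 + 600 + 500 = 3200
  van 3: 2100 = 2100
  van 4: 1800 = 1800
Every load is within 3500 kg, so 4 vans suffice.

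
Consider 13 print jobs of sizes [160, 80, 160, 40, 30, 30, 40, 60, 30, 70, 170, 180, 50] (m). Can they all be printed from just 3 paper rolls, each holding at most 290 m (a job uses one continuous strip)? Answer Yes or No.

No

Total = 1100 m; ⌈1100/290⌉ = 4.
At least 4 paper rolls are required, but only 3 are allowed.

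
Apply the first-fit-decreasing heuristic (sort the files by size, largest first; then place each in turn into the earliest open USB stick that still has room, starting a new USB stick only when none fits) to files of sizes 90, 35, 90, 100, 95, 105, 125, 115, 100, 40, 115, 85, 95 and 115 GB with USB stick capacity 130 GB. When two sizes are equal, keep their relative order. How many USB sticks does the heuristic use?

12

Sorted descending: 125, 115, 115, 115, 105, 100, 100, 95, 95, 90, 90, 85, 40, 35.
  125 → USB stick 1 (new)  [load 125/130]
  115 → USB stick 2 (new)  [load 115/130]
  115 → USB stick 3 (new)  [load 115/130]
  115 → USB stick 4 (new)  [load 115/130]
  105 → USB stick 5 (new)  [load 105/130]
  100 → USB stick 6 (new)  [load 100/130]
  100 → USB stick 7 (new)  [load 100/130]
  95 → USB stick 8 (new)  [load 95/130]
  95 → USB stick 9 (new)  [load 95/130]
  90 → USB stick 10 (new)  [load 90/130]
  90 → USB stick 11 (new)  [load 90/130]
  85 → USB stick 12 (new)  [load 85/130]
  40 → USB stick 10  [load 130/130]
  35 → USB stick 8  [load 130/130]
12 USB sticks opened.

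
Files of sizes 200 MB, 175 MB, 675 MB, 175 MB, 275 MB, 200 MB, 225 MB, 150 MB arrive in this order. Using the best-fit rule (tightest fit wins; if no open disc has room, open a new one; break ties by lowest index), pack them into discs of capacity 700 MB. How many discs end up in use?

3

  200 → disc 1 (new)  [load 200/700]
  175 → disc 1  [load 375/700]
  675 → disc 2 (new)  [load 675/700]
  175 → disc 1  [load 550/700]
  275 → disc 3 (new)  [load 275/700]
  200 → disc 3  [load 475/700]
  225 → disc 3  [load 700/700]
  150 → disc 1  [load 700/700]
3 discs opened.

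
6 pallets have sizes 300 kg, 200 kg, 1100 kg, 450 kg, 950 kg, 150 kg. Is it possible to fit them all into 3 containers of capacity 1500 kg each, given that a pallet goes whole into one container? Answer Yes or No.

A valid assignment using 3 containers:
  container 1: 1100 + 300 = 1400
  container 2: 950 + 450 = 1400
  container 3: 200 + 150 = 350
Every load is within 1500 kg, so 3 containers suffice.

Yes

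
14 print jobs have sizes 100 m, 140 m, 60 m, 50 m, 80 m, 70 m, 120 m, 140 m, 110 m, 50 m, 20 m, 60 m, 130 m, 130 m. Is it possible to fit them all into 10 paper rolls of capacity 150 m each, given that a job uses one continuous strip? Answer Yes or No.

A valid assignment using 10 paper rolls:
  roll 1: 140 = 140
  roll 2: 140 = 140
  roll 3: 130 + 20 = 150
  roll 4: 130 = 130
  roll 5: 120 = 120
  roll 6: 110 = 110
  roll 7: 100 + 50 = 150
  roll 8: 80 + 70 = 150
  roll 9: 60 + 60 = 120
  roll 10: 50 = 50
Every load is within 150 m, so 10 paper rolls suffice.

Yes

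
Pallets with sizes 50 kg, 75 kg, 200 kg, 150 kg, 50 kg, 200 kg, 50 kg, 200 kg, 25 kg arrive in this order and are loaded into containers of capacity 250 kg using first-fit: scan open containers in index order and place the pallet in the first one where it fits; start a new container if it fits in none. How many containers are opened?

5

  50 → container 1 (new)  [load 50/250]
  75 → container 1  [load 125/250]
  200 → container 2 (new)  [load 200/250]
  150 → container 3 (new)  [load 150/250]
  50 → container 1  [load 175/250]
  200 → container 4 (new)  [load 200/250]
  50 → container 1  [load 225/250]
  200 → container 5 (new)  [load 200/250]
  25 → container 1  [load 250/250]
5 containers opened.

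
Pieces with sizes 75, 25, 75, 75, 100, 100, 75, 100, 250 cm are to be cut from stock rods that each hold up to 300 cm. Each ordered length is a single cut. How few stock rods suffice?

3

Total = 250 + 100 + 100 + 100 + 75 + 75 + 75 + 75 + 25 = 875 cm.
Lower bound: ⌈875/300⌉ = 3 stock rods.
A packing using 3 stock rods:
  stock rod 1: 250 + 25 = 275
  stock rod 2: 100 + 100 + 100 = 300
  stock rod 3: 75 + 75 + 75 + 75 = 300
This matches the lower bound, so 3 is optimal.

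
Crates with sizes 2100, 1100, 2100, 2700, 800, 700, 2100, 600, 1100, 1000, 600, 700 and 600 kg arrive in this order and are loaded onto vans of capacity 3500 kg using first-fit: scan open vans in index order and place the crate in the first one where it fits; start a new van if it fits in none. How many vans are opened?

5

  2100 → van 1 (new)  [load 2100/3500]
  1100 → van 1  [load 3200/3500]
  2100 → van 2 (new)  [load 2100/3500]
  2700 → van 3 (new)  [load 2700/3500]
  800 → van 2  [load 2900/3500]
  700 → van 3  [load 3400/3500]
  2100 → van 4 (new)  [load 2100/3500]
  600 → van 2  [load 3500/3500]
  1100 → van 4  [load 3200/3500]
  1000 → van 5 (new)  [load 1000/3500]
  600 → van 5  [load 1600/3500]
  700 → van 5  [load 2300/3500]
  600 → van 5  [load 2900/3500]
5 vans opened.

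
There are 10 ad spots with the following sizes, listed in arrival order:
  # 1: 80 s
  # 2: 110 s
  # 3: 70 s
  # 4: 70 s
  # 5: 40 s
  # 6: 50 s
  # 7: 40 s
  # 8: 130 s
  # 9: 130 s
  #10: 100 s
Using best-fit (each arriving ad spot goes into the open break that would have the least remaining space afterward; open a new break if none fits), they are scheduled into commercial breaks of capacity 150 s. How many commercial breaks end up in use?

6

  80 → break 1 (new)  [load 80/150]
  110 → break 2 (new)  [load 110/150]
  70 → break 1  [load 150/150]
  70 → break 3 (new)  [load 70/150]
  40 → break 2  [load 150/150]
  50 → break 3  [load 120/150]
  40 → break 4 (new)  [load 40/150]
  130 → break 5 (new)  [load 130/150]
  130 → break 6 (new)  [load 130/150]
  100 → break 4  [load 140/150]
6 commercial breaks opened.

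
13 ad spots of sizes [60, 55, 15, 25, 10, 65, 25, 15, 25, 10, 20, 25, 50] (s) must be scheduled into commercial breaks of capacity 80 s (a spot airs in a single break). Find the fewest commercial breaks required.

6

Total = 65 + 60 + 55 + 50 + 25 + 25 + 25 + 25 + 20 + 15 + 15 + 10 + 10 = 400 s.
Lower bound: ⌈400/80⌉ = 5 commercial breaks.
A packing using 6 commercial breaks:
  break 1: 65 + 15 = 80
  break 2: 60 + 20 = 80
  break 3: 55 + 25 = 80
  break 4: 50 + 25 = 75
  break 5: 25 + 25 + 15 + 10 = 75
  break 6: 10 = 10
No arrangement into 5 commercial breaks stays within capacity, so 6 is optimal.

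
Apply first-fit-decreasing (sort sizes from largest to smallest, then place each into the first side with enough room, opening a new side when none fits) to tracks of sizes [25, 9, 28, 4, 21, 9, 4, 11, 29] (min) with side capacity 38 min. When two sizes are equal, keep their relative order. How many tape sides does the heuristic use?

4

Sorted descending: 29, 28, 25, 21, 11, 9, 9, 4, 4.
  29 → side 1 (new)  [load 29/38]
  28 → side 2 (new)  [load 28/38]
  25 → side 3 (new)  [load 25/38]
  21 → side 4 (new)  [load 21/38]
  11 → side 3  [load 36/38]
  9 → side 1  [load 38/38]
  9 → side 2  [load 37/38]
  4 → side 4  [load 25/38]
  4 → side 4  [load 29/38]
4 tape sides opened.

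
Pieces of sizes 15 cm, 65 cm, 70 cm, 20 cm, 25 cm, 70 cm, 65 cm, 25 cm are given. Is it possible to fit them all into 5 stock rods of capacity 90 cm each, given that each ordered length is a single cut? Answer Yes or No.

Yes

A valid assignment using 4 stock rods:
  stock rod 1: 70 + 20 = 90
  stock rod 2: 70 + 15 = 85
  stock rod 3: 65 + 25 = 90
  stock rod 4: 65 + 25 = 90
That uses only 4 ≤ 5, so 5 stock rods are enough.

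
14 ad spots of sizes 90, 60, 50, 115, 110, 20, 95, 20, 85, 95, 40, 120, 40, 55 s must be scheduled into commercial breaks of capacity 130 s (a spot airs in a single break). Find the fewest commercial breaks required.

9

Total = 120 + 115 + 110 + 95 + 95 + 90 + 85 + 60 + 55 + 50 + 40 + 40 + 20 + 20 = 995 s.
Lower bound: ⌈995/130⌉ = 8 commercial breaks.
A packing using 9 commercial breaks:
  break 1: 120 = 120
  break 2: 115 = 115
  break 3: 110 + 20 = 130
  break 4: 95 + 20 = 115
  break 5: 95 = 95
  break 6: 90 + 40 = 130
  break 7: 85 + 40 = 125
  break 8: 60 + 55 = 115
  break 9: 50 = 50
No arrangement into 8 commercial breaks stays within capacity, so 9 is optimal.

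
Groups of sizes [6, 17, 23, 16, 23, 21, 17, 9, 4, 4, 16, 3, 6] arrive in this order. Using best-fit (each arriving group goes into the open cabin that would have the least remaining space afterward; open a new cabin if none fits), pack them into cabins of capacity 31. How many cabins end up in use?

7

  6 → cabin 1 (new)  [load 6/31]
  17 → cabin 1  [load 23/31]
  23 → cabin 2 (new)  [load 23/31]
  16 → cabin 3 (new)  [load 16/31]
  23 → cabin 4 (new)  [load 23/31]
  21 → cabin 5 (new)  [load 21/31]
  17 → cabin 6 (new)  [load 17/31]
  9 → cabin 5  [load 30/31]
  4 → cabin 1  [load 27/31]
  4 → cabin 1  [load 31/31]
  16 → cabin 7 (new)  [load 16/31]
  3 → cabin 2  [load 26/31]
  6 → cabin 4  [load 29/31]
7 cabins opened.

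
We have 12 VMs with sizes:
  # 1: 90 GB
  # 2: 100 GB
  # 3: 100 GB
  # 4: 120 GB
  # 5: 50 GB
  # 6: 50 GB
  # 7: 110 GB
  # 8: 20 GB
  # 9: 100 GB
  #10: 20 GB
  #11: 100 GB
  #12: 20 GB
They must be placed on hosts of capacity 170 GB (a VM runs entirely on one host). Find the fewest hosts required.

7

Total = 120 + 110 + 100 + 100 + 100 + 100 + 90 + 50 + 50 + 20 + 20 + 20 = 880 GB.
Lower bound: ⌈880/170⌉ = 6 hosts.
Also, 7 VMs each exceed 85 GB, and no two of those can share a host, so at least 7 hosts are needed.
A packing using 7 hosts:
  host 1: 120 + 50 = 170
  host 2: 110 + 50 = 160
  host 3: 100 + 20 + 20 + 20 = 160
  host 4: 100 = 100
  host 5: 100 = 100
  host 6: 100 = 100
  host 7: 90 = 90
This matches the lower bound, so 7 is optimal.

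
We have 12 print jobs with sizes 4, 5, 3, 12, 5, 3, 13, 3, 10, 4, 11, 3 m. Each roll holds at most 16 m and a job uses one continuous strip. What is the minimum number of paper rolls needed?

5

Total = 13 + 12 + 11 + 10 + 5 + 5 + 4 + 4 + 3 + 3 + 3 + 3 = 76 m.
Lower bound: ⌈76/16⌉ = 5 paper rolls.
A packing using 5 paper rolls:
  roll 1: 13 + 3 = 16
  roll 2: 12 + 4 = 16
  roll 3: 11 + 5 = 16
  roll 4: 10 + 5 = 15
  roll 5: 4 + 3 + 3 + 3 = 13
This matches the lower bound, so 5 is optimal.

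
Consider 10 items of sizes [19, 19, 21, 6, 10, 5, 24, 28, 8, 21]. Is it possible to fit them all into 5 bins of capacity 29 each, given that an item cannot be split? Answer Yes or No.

Total = 161; ⌈161/29⌉ = 6.
At least 6 bins are required, but only 5 are allowed.

No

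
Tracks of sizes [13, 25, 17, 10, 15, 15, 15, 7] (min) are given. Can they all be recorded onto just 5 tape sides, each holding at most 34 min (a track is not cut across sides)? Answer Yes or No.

Yes

A valid assignment using 4 tape sides:
  side 1: 25 + 7 = 32
  side 2: 17 + 15 = 32
  side 3: 15 + 15 = 30
  side 4: 13 + 10 = 23
That uses only 4 ≤ 5, so 5 tape sides are enough.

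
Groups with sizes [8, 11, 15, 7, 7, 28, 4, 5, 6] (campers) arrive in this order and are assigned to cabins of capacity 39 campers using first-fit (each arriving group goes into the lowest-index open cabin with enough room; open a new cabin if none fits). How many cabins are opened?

  8 → cabin 1 (new)  [load 8/39]
  11 → cabin 1  [load 19/39]
  15 → cabin 1  [load 34/39]
  7 → cabin 2 (new)  [load 7/39]
  7 → cabin 2  [load 14/39]
  28 → cabin 3 (new)  [load 28/39]
  4 → cabin 1  [load 38/39]
  5 → cabin 2  [load 19/39]
  6 → cabin 2  [load 25/39]
3 cabins opened.

3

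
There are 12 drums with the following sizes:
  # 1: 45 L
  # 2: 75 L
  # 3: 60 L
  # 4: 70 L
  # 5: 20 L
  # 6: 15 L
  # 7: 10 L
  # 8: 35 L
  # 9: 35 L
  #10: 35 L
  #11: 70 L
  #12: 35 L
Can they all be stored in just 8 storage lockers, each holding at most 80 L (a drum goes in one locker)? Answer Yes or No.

A valid assignment using 7 storage lockers:
  locker 1: 75 = 75
  locker 2: 70 + 10 = 80
  locker 3: 70 = 70
  locker 4: 60 + 20 = 80
  locker 5: 45 + 35 = 80
  locker 6: 35 + 35 = 70
  locker 7: 35 + 15 = 50
That uses only 7 ≤ 8, so 8 storage lockers are enough.

Yes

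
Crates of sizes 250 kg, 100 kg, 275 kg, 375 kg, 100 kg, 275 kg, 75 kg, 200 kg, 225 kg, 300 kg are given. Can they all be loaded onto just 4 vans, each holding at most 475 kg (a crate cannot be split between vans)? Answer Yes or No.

No

Total = 2175 kg; ⌈2175/475⌉ = 5.
At least 5 vans are required, but only 4 are allowed.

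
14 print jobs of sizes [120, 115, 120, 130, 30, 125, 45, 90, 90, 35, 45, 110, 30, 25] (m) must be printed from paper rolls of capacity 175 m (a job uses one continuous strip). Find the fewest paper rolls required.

8

Total = 130 + 125 + 120 + 120 + 115 + 110 + 90 + 90 + 45 + 45 + 35 + 30 + 30 + 25 = 1110 m.
Lower bound: ⌈1110/175⌉ = 7 paper rolls.
Also, 8 print jobs each exceed 175/2 m, and no two of those can share a roll, so at least 8 paper rolls are needed.
A packing using 8 paper rolls:
  roll 1: 130 + 45 = 175
  roll 2: 125 + 45 = 170
  roll 3: 120 + 35 = 155
  roll 4: 120 + 30 + 25 = 175
  roll 5: 115 + 30 = 145
  roll 6: 110 = 110
  roll 7: 90 = 90
  roll 8: 90 = 90
This matches the lower bound, so 8 is optimal.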